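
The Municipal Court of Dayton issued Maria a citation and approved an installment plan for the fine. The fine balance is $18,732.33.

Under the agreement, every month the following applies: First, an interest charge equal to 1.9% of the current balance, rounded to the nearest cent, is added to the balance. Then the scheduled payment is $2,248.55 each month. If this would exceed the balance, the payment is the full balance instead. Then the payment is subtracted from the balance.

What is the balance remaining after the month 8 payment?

$2,545.16

Month 1: $18,732.33 +$355.91 interest = $19,088.24; pay $2,248.55 → $16,839.69
Month 2: $16,839.69 +$319.95 interest = $17,159.64; pay $2,248.55 → $14,911.09
Month 3: $14,911.09 +$283.31 interest = $15,194.40; pay $2,248.55 → $12,945.85
Month 4: $12,945.85 +$245.97 interest = $13,191.82; pay $2,248.55 → $10,943.27
Month 5: $10,943.27 +$207.92 interest = $11,151.19; pay $2,248.55 → $8,902.64
Month 6: $8,902.64 +$169.15 interest = $9,071.79; pay $2,248.55 → $6,823.24
Month 7: $6,823.24 +$129.64 interest = $6,952.88; pay $2,248.55 → $4,704.33
Month 8: $4,704.33 +$89.38 interest = $4,793.71; pay $2,248.55 → $2,545.16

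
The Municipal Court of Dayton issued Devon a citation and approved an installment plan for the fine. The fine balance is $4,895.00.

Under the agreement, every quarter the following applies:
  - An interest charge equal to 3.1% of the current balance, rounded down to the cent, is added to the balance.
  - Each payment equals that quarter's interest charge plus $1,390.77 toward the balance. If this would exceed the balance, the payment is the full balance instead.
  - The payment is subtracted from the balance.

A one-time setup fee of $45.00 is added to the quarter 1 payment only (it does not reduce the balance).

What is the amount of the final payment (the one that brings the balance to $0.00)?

$745.09

Quarter 1: opening $4,895.00; interest $151.74 → $5,046.74; payment $1,542.51 (+ $45.00 fee); balance $3,504.23
Quarter 2: opening $3,504.23; interest $108.63 → $3,612.86; payment $1,499.40; balance $2,113.46
Quarter 3: opening $2,113.46; interest $65.51 → $2,178.97; payment $1,456.28; balance $722.69
Quarter 4: opening $722.69; interest $22.40 → $745.09; payment $745.09; balance $0.00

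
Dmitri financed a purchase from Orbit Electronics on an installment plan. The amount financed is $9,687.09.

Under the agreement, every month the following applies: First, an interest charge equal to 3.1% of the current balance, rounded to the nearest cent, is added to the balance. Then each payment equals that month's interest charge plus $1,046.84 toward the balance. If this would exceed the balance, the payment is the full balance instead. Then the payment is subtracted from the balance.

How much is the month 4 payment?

Month 1: $9,687.09 +$300.30 interest = $9,987.39; pay $1,347.14 → $8,640.25
Month 2: $8,640.25 +$267.85 interest = $8,908.10; pay $1,314.69 → $7,593.41
Month 3: $7,593.41 +$235.40 interest = $7,828.81; pay $1,282.24 → $6,546.57
Month 4: $6,546.57 +$202.94 interest = $6,749.51; pay $1,249.78 → $5,499.73

$1,249.78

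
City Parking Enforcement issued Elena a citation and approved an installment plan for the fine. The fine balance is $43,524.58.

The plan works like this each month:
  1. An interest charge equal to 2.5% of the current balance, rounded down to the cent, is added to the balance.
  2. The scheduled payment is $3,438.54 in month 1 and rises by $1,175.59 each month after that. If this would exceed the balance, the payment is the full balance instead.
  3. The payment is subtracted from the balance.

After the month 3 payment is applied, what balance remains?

$32,739.38

Month 1: $43,524.58 +$1,088.11 interest = $44,612.69; pay $3,438.54 → $41,174.15
Month 2: $41,174.15 +$1,029.35 interest = $42,203.50; pay $4,614.13 → $37,589.37
Month 3: $37,589.37 +$939.73 interest = $38,529.10; pay $5,789.72 → $32,739.38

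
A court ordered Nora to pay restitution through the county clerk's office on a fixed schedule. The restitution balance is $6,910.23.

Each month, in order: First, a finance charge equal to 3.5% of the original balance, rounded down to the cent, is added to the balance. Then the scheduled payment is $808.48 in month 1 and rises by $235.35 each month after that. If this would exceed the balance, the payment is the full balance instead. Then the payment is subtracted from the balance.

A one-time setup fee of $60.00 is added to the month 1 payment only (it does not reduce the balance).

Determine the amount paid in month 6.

# | Opening | Interest | Payment | Fee | End bal
1 | $6,910.23 | $241.85 | $808.48 | $60.00 | $6,343.60
2 | $6,343.60 | $241.85 | $1,043.83 | — | $5,541.62
3 | $5,541.62 | $241.85 | $1,279.18 | — | $4,504.29
4 | $4,504.29 | $241.85 | $1,514.53 | — | $3,231.61
5 | $3,231.61 | $241.85 | $1,749.88 | — | $1,723.58
6 | $1,723.58 | $241.85 | $1,965.43 | — | $0.00

$1,965.43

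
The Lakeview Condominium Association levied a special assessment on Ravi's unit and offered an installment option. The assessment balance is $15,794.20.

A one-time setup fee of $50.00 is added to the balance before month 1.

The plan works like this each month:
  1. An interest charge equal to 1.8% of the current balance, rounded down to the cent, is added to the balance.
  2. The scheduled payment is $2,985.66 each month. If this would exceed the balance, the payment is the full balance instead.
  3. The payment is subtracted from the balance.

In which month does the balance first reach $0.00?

# | Opening | Interest | Payment | End bal
1 | $15,844.20 | $285.19 | $2,985.66 | $13,143.73
2 | $13,143.73 | $236.58 | $2,985.66 | $10,394.65
3 | $10,394.65 | $187.10 | $2,985.66 | $7,596.09
4 | $7,596.09 | $136.72 | $2,985.66 | $4,747.15
5 | $4,747.15 | $85.44 | $2,985.66 | $1,846.93
6 | $1,846.93 | $33.24 | $1,880.17 | $0.00
Balance reaches $0.00 in month 6.

6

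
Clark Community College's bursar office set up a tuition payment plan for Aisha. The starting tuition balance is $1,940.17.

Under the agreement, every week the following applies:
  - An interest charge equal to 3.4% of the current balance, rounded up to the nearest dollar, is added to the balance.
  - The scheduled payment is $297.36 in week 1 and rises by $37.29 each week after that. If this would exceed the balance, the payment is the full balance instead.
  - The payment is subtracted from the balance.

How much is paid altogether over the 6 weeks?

$2,189.17

Week 1: $1,940.17 +$66.00 interest = $2,006.17; pay $297.36 → $1,708.81
Week 2: $1,708.81 +$59.00 interest = $1,767.81; pay $334.65 → $1,433.16
Week 3: $1,433.16 +$49.00 interest = $1,482.16; pay $371.94 → $1,110.22
Week 4: $1,110.22 +$38.00 interest = $1,148.22; pay $409.23 → $738.99
Week 5: $738.99 +$26.00 interest = $764.99; pay $446.52 → $318.47
Week 6: $318.47 +$11.00 interest = $329.47; pay $329.47 → $0.00
Total paid: $2,189.17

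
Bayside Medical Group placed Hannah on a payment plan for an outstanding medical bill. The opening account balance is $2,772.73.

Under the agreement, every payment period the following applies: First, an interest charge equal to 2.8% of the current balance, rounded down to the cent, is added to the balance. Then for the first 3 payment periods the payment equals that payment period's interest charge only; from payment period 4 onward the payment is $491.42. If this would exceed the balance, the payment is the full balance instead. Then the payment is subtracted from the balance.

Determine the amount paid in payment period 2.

$77.63

# | Opening | Interest | Payment | End bal
1 | $2,772.73 | $77.63 | $77.63 | $2,772.73
2 | $2,772.73 | $77.63 | $77.63 | $2,772.73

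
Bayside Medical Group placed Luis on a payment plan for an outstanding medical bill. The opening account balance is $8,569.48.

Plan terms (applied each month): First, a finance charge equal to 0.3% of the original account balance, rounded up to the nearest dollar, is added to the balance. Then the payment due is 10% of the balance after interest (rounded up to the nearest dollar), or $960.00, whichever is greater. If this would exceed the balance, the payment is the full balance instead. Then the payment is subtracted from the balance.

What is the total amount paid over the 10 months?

$8,829.48

Month 1: $8,569.48 +$26.00 interest = $8,595.48; pay $960.00 → $7,635.48
Month 2: $7,635.48 +$26.00 interest = $7,661.48; pay $960.00 → $6,701.48
Month 3: $6,701.48 +$26.00 interest = $6,727.48; pay $960.00 → $5,767.48
Month 4: $5,767.48 +$26.00 interest = $5,793.48; pay $960.00 → $4,833.48
Month 5: $4,833.48 +$26.00 interest = $4,859.48; pay $960.00 → $3,899.48
Month 6: $3,899.48 +$26.00 interest = $3,925.48; pay $960.00 → $2,965.48
Month 7: $2,965.48 +$26.00 interest = $2,991.48; pay $960.00 → $2,031.48
Month 8: $2,031.48 +$26.00 interest = $2,057.48; pay $960.00 → $1,097.48
Month 9: $1,097.48 +$26.00 interest = $1,123.48; pay $960.00 → $163.48
Month 10: $163.48 +$26.00 interest = $189.48; pay $189.48 → $0.00
Total paid: $8,829.48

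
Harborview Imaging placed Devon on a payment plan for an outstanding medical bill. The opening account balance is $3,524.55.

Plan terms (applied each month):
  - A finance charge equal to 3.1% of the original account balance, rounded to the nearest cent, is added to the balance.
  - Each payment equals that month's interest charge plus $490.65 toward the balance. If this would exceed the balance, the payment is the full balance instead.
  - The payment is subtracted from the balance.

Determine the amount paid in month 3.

# | Opening | Interest | Payment | End bal
1 | $3,524.55 | $109.26 | $599.91 | $3,033.90
2 | $3,033.90 | $109.26 | $599.91 | $2,543.25
3 | $2,543.25 | $109.26 | $599.91 | $2,052.60

$599.91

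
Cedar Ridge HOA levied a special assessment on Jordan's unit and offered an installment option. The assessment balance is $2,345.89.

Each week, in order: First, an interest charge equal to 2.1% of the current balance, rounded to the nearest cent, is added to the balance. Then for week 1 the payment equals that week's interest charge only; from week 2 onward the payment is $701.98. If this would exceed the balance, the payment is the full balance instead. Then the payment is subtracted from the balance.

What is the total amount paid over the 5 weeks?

# | Opening | Interest | Payment | End bal
1 | $2,345.89 | $49.26 | $49.26 | $2,345.89
2 | $2,345.89 | $49.26 | $701.98 | $1,693.17
3 | $1,693.17 | $35.56 | $701.98 | $1,026.75
4 | $1,026.75 | $21.56 | $701.98 | $346.33
5 | $346.33 | $7.27 | $353.60 | $0.00
Total paid: $2,508.80

$2,508.80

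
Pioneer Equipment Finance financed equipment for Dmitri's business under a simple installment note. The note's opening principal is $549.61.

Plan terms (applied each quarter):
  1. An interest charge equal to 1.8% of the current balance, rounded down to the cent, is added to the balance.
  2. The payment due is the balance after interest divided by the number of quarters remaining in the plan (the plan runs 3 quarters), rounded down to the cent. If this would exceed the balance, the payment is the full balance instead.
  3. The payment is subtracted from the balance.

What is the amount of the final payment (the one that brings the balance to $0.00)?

$193.27

Quarter 1: $549.61 +$9.89 interest = $559.50; pay $186.50 → $373.00
Quarter 2: $373.00 +$6.71 interest = $379.71; pay $189.85 → $189.86
Quarter 3: $189.86 +$3.41 interest = $193.27; pay $193.27 → $0.00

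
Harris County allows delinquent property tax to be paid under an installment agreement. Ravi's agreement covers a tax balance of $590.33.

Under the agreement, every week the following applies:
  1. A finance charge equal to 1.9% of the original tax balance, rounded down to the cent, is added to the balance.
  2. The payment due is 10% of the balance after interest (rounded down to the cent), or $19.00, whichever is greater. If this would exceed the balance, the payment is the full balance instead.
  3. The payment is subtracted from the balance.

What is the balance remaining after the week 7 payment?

Week 1: $590.33 +$11.21 interest = $601.54; pay $60.15 → $541.39
Week 2: $541.39 +$11.21 interest = $552.60; pay $55.26 → $497.34
Week 3: $497.34 +$11.21 interest = $508.55; pay $50.85 → $457.70
Week 4: $457.70 +$11.21 interest = $468.91; pay $46.89 → $422.02
Week 5: $422.02 +$11.21 interest = $433.23; pay $43.32 → $389.91
Week 6: $389.91 +$11.21 interest = $401.12; pay $40.11 → $361.01
Week 7: $361.01 +$11.21 interest = $372.22; pay $37.22 → $335.00

$335.00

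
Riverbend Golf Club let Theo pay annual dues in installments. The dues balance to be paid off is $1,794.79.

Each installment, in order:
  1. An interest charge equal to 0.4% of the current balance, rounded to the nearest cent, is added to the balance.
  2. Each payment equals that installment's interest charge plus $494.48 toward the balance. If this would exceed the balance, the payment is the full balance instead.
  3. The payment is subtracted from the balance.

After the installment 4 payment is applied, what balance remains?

Installment 1: $1,794.79 +$7.18 interest = $1,801.97; pay $501.66 → $1,300.31
Installment 2: $1,300.31 +$5.20 interest = $1,305.51; pay $499.68 → $805.83
Installment 3: $805.83 +$3.22 interest = $809.05; pay $497.70 → $311.35
Installment 4: $311.35 +$1.25 interest = $312.60; pay $312.60 → $0.00

$0.00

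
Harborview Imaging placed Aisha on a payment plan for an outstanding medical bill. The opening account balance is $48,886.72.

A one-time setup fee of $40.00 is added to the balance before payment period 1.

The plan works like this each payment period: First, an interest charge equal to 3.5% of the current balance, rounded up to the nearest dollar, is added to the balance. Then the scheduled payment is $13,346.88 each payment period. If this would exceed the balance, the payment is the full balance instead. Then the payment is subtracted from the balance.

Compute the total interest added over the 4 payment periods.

$4,351.00

Payment period 1: opening $48,926.72; interest $1,713.00 → $50,639.72; payment $13,346.88; balance $37,292.84
Payment period 2: opening $37,292.84; interest $1,306.00 → $38,598.84; payment $13,346.88; balance $25,251.96
Payment period 3: opening $25,251.96; interest $884.00 → $26,135.96; payment $13,346.88; balance $12,789.08
Payment period 4: opening $12,789.08; interest $448.00 → $13,237.08; payment $13,237.08; balance $0.00
Total interest: $1,713.00 + $1,306.00 + $884.00 + $448.00 = $4,351.00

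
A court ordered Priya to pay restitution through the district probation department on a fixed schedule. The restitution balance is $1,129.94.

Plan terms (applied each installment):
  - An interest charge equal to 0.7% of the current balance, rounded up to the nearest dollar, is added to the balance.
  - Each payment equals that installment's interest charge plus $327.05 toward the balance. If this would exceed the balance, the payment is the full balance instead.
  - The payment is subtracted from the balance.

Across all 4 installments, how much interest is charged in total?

$20.00

# | Opening | Interest | Payment | End bal
1 | $1,129.94 | $8.00 | $335.05 | $802.89
2 | $802.89 | $6.00 | $333.05 | $475.84
3 | $475.84 | $4.00 | $331.05 | $148.79
4 | $148.79 | $2.00 | $150.79 | $0.00
Total interest: $8.00 + $6.00 + $4.00 + $2.00 = $20.00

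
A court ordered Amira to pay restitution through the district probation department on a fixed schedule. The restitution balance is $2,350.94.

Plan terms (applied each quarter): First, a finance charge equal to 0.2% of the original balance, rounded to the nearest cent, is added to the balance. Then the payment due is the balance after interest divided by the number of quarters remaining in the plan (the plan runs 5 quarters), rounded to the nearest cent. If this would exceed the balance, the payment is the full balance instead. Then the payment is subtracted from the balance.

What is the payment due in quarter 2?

Quarter 1: opening $2,350.94; interest $4.70 → $2,355.64; payment $471.13; balance $1,884.51
Quarter 2: opening $1,884.51; interest $4.70 → $1,889.21; payment $472.30; balance $1,416.91

$472.30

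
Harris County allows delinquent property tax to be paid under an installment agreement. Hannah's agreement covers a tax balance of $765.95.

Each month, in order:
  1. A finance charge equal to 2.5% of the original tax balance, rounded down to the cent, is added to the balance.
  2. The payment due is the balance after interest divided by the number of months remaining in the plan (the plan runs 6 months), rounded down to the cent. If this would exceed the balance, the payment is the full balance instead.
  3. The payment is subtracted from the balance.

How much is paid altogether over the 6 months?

Month 1: opening $765.95; interest $19.14 → $785.09; payment $130.84; balance $654.25
Month 2: opening $654.25; interest $19.14 → $673.39; payment $134.67; balance $538.72
Month 3: opening $538.72; interest $19.14 → $557.86; payment $139.46; balance $418.40
Month 4: opening $418.40; interest $19.14 → $437.54; payment $145.84; balance $291.70
Month 5: opening $291.70; interest $19.14 → $310.84; payment $155.42; balance $155.42
Month 6: opening $155.42; interest $19.14 → $174.56; payment $174.56; balance $0.00
Total paid: $880.79

$880.79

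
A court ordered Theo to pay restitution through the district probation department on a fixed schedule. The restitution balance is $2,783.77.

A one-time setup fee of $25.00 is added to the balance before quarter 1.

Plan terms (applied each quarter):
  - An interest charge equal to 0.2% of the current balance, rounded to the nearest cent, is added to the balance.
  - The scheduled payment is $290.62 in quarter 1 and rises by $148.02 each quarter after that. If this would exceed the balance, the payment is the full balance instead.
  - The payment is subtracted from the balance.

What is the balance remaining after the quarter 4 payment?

$776.04

Quarter 1: opening $2,808.77; interest $5.62 → $2,814.39; payment $290.62; balance $2,523.77
Quarter 2: opening $2,523.77; interest $5.05 → $2,528.82; payment $438.64; balance $2,090.18
Quarter 3: opening $2,090.18; interest $4.18 → $2,094.36; payment $586.66; balance $1,507.70
Quarter 4: opening $1,507.70; interest $3.02 → $1,510.72; payment $734.68; balance $776.04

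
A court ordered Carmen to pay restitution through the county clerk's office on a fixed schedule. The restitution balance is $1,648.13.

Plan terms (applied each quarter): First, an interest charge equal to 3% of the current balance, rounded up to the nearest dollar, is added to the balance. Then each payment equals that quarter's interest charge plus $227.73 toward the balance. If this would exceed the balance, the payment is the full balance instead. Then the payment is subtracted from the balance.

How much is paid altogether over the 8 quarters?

Quarter 1: opening $1,648.13; interest $50.00 → $1,698.13; payment $277.73; balance $1,420.40
Quarter 2: opening $1,420.40; interest $43.00 → $1,463.40; payment $270.73; balance $1,192.67
Quarter 3: opening $1,192.67; interest $36.00 → $1,228.67; payment $263.73; balance $964.94
Quarter 4: opening $964.94; interest $29.00 → $993.94; payment $256.73; balance $737.21
Quarter 5: opening $737.21; interest $23.00 → $760.21; payment $250.73; balance $509.48
Quarter 6: opening $509.48; interest $16.00 → $525.48; payment $243.73; balance $281.75
Quarter 7: opening $281.75; interest $9.00 → $290.75; payment $236.73; balance $54.02
Quarter 8: opening $54.02; interest $2.00 → $56.02; payment $56.02; balance $0.00
Total paid: $1,856.13

$1,856.13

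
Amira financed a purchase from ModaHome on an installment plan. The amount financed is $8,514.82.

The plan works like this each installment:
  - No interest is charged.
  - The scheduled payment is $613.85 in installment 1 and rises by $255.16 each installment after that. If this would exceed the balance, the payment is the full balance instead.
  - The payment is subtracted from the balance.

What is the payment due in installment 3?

Installment 1: $8,514.82 − $613.85 → $7,900.97
Installment 2: $7,900.97 − $869.01 → $7,031.96
Installment 3: $7,031.96 − $1,124.17 → $5,907.79

$1,124.17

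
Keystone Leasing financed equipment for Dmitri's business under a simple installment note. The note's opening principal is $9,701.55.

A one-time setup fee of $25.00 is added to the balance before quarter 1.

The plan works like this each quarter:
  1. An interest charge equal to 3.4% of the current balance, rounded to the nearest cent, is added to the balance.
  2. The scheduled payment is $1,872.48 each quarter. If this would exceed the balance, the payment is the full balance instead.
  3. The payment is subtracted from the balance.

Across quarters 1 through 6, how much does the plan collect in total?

$10,887.88

Quarter 1: opening $9,726.55; interest $330.70 → $10,057.25; payment $1,872.48; balance $8,184.77
Quarter 2: opening $8,184.77; interest $278.28 → $8,463.05; payment $1,872.48; balance $6,590.57
Quarter 3: opening $6,590.57; interest $224.08 → $6,814.65; payment $1,872.48; balance $4,942.17
Quarter 4: opening $4,942.17; interest $168.03 → $5,110.20; payment $1,872.48; balance $3,237.72
Quarter 5: opening $3,237.72; interest $110.08 → $3,347.80; payment $1,872.48; balance $1,475.32
Quarter 6: opening $1,475.32; interest $50.16 → $1,525.48; payment $1,525.48; balance $0.00
Total paid: $10,887.88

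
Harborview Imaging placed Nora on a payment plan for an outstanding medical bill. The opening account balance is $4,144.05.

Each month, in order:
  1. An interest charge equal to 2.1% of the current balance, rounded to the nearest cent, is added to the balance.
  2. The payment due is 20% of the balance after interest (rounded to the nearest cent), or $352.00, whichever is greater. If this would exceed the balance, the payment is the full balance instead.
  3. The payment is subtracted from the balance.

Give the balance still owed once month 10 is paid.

$0.00

# | Opening | Interest | Payment | End bal
1 | $4,144.05 | $87.03 | $846.22 | $3,384.86
2 | $3,384.86 | $71.08 | $691.19 | $2,764.75
3 | $2,764.75 | $58.06 | $564.56 | $2,258.25
4 | $2,258.25 | $47.42 | $461.13 | $1,844.54
5 | $1,844.54 | $38.74 | $376.66 | $1,506.62
6 | $1,506.62 | $31.64 | $352.00 | $1,186.26
7 | $1,186.26 | $24.91 | $352.00 | $859.17
8 | $859.17 | $18.04 | $352.00 | $525.21
9 | $525.21 | $11.03 | $352.00 | $184.24
10 | $184.24 | $3.87 | $188.11 | $0.00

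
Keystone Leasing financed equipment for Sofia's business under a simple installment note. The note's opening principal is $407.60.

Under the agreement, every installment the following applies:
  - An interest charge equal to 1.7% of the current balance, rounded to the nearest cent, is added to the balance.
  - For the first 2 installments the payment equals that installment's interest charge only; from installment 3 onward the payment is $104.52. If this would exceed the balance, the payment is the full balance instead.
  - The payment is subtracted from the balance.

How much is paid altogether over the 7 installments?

Installment 1: $407.60 +$6.93 interest = $414.53; pay $6.93 → $407.60
Installment 2: $407.60 +$6.93 interest = $414.53; pay $6.93 → $407.60
Installment 3: $407.60 +$6.93 interest = $414.53; pay $104.52 → $310.01
Installment 4: $310.01 +$5.27 interest = $315.28; pay $104.52 → $210.76
Installment 5: $210.76 +$3.58 interest = $214.34; pay $104.52 → $109.82
Installment 6: $109.82 +$1.87 interest = $111.69; pay $104.52 → $7.17
Installment 7: $7.17 +$0.12 interest = $7.29; pay $7.29 → $0.00
Total paid: $439.23

$439.23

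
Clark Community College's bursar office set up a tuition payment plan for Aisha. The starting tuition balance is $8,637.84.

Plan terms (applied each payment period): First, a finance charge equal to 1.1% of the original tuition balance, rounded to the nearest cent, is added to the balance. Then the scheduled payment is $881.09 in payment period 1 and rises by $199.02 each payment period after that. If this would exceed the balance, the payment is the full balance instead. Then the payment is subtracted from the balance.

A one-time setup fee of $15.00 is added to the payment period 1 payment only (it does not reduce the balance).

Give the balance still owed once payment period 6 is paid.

$936.12

# | Opening | Interest | Payment | Fee | End bal
1 | $8,637.84 | $95.02 | $881.09 | $15.00 | $7,851.77
2 | $7,851.77 | $95.02 | $1,080.11 | — | $6,866.68
3 | $6,866.68 | $95.02 | $1,279.13 | — | $5,682.57
4 | $5,682.57 | $95.02 | $1,478.15 | — | $4,299.44
5 | $4,299.44 | $95.02 | $1,677.17 | — | $2,717.29
6 | $2,717.29 | $95.02 | $1,876.19 | — | $936.12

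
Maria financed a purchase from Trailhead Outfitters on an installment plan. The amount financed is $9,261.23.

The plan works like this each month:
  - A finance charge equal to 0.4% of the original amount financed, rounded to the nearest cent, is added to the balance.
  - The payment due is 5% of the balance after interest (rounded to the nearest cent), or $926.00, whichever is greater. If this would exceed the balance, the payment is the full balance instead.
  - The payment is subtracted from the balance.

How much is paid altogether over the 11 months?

$9,668.67

Month 1: opening $9,261.23; interest $37.04 → $9,298.27; payment $926.00; balance $8,372.27
Month 2: opening $8,372.27; interest $37.04 → $8,409.31; payment $926.00; balance $7,483.31
Month 3: opening $7,483.31; interest $37.04 → $7,520.35; payment $926.00; balance $6,594.35
Month 4: opening $6,594.35; interest $37.04 → $6,631.39; payment $926.00; balance $5,705.39
Month 5: opening $5,705.39; interest $37.04 → $5,742.43; payment $926.00; balance $4,816.43
Month 6: opening $4,816.43; interest $37.04 → $4,853.47; payment $926.00; balance $3,927.47
Month 7: opening $3,927.47; interest $37.04 → $3,964.51; payment $926.00; balance $3,038.51
Month 8: opening $3,038.51; interest $37.04 → $3,075.55; payment $926.00; balance $2,149.55
Month 9: opening $2,149.55; interest $37.04 → $2,186.59; payment $926.00; balance $1,260.59
Month 10: opening $1,260.59; interest $37.04 → $1,297.63; payment $926.00; balance $371.63
Month 11: opening $371.63; interest $37.04 → $408.67; payment $408.67; balance $0.00
Total paid: $9,668.67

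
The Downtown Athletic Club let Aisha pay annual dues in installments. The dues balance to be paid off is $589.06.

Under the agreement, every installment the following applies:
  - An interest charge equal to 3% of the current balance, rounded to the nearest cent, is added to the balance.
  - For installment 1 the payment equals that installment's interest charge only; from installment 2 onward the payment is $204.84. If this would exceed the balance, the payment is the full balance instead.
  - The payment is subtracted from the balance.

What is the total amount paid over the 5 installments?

# | Opening | Interest | Payment | End bal
1 | $589.06 | $17.67 | $17.67 | $589.06
2 | $589.06 | $17.67 | $204.84 | $401.89
3 | $401.89 | $12.06 | $204.84 | $209.11
4 | $209.11 | $6.27 | $204.84 | $10.54
5 | $10.54 | $0.32 | $10.86 | $0.00
Total paid: $643.05

$643.05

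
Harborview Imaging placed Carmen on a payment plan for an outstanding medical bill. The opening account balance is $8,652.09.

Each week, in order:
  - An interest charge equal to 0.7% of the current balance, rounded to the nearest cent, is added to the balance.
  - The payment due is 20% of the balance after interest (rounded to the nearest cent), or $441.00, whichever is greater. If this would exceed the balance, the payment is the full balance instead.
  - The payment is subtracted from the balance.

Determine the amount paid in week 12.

$177.81

Week 1: opening $8,652.09; interest $60.56 → $8,712.65; payment $1,742.53; balance $6,970.12
Week 2: opening $6,970.12; interest $48.79 → $7,018.91; payment $1,403.78; balance $5,615.13
Week 3: opening $5,615.13; interest $39.31 → $5,654.44; payment $1,130.89; balance $4,523.55
Week 4: opening $4,523.55; interest $31.66 → $4,555.21; payment $911.04; balance $3,644.17
Week 5: opening $3,644.17; interest $25.51 → $3,669.68; payment $733.94; balance $2,935.74
Week 6: opening $2,935.74; interest $20.55 → $2,956.29; payment $591.26; balance $2,365.03
Week 7: opening $2,365.03; interest $16.56 → $2,381.59; payment $476.32; balance $1,905.27
Week 8: opening $1,905.27; interest $13.34 → $1,918.61; payment $441.00; balance $1,477.61
Week 9: opening $1,477.61; interest $10.34 → $1,487.95; payment $441.00; balance $1,046.95
Week 10: opening $1,046.95; interest $7.33 → $1,054.28; payment $441.00; balance $613.28
Week 11: opening $613.28; interest $4.29 → $617.57; payment $441.00; balance $176.57
Week 12: opening $176.57; interest $1.24 → $177.81; payment $177.81; balance $0.00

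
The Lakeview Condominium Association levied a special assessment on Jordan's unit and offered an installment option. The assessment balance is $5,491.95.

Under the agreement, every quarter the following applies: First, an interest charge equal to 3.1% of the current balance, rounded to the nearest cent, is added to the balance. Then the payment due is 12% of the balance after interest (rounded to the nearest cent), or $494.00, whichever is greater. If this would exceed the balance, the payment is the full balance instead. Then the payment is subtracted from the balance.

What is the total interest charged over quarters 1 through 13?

$1,175.64

# | Opening | Interest | Payment | End bal
1 | $5,491.95 | $170.25 | $679.46 | $4,982.74
2 | $4,982.74 | $154.46 | $616.46 | $4,520.74
3 | $4,520.74 | $140.14 | $559.31 | $4,101.57
4 | $4,101.57 | $127.15 | $507.45 | $3,721.27
5 | $3,721.27 | $115.36 | $494.00 | $3,342.63
6 | $3,342.63 | $103.62 | $494.00 | $2,952.25
7 | $2,952.25 | $91.52 | $494.00 | $2,549.77
8 | $2,549.77 | $79.04 | $494.00 | $2,134.81
9 | $2,134.81 | $66.18 | $494.00 | $1,706.99
10 | $1,706.99 | $52.92 | $494.00 | $1,265.91
11 | $1,265.91 | $39.24 | $494.00 | $811.15
12 | $811.15 | $25.15 | $494.00 | $342.30
13 | $342.30 | $10.61 | $352.91 | $0.00
Total interest: $170.25 + $154.46 + $140.14 + $127.15 + $115.36 + $103.62 + $91.52 + $79.04 + $66.18 + $52.92 + $39.24 + $25.15 + $10.61 = $1,175.64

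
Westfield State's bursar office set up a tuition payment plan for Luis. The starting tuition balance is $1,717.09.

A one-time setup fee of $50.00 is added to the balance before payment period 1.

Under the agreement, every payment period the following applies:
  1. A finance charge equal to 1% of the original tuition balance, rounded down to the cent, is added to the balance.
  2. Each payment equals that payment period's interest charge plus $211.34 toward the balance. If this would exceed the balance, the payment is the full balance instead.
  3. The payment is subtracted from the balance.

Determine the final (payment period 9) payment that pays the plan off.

$93.54

Payment period 1: opening $1,767.09; interest $17.17 → $1,784.26; payment $228.51; balance $1,555.75
Payment period 2: opening $1,555.75; interest $17.17 → $1,572.92; payment $228.51; balance $1,344.41
Payment period 3: opening $1,344.41; interest $17.17 → $1,361.58; payment $228.51; balance $1,133.07
Payment period 4: opening $1,133.07; interest $17.17 → $1,150.24; payment $228.51; balance $921.73
Payment period 5: opening $921.73; interest $17.17 → $938.90; payment $228.51; balance $710.39
Payment period 6: opening $710.39; interest $17.17 → $727.56; payment $228.51; balance $499.05
Payment period 7: opening $499.05; interest $17.17 → $516.22; payment $228.51; balance $287.71
Payment period 8: opening $287.71; interest $17.17 → $304.88; payment $228.51; balance $76.37
Payment period 9: opening $76.37; interest $17.17 → $93.54; payment $93.54; balance $0.00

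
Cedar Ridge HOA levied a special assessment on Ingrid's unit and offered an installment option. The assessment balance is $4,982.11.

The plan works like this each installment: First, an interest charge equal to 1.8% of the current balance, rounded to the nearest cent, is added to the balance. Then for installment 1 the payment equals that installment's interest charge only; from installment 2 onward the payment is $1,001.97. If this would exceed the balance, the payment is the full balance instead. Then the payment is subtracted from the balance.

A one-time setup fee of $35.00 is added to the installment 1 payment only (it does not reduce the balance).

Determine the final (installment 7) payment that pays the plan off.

$258.02

Installment 1: opening $4,982.11; interest $89.68 → $5,071.79; payment $89.68 (+ $35.00 fee); balance $4,982.11
Installment 2: opening $4,982.11; interest $89.68 → $5,071.79; payment $1,001.97; balance $4,069.82
Installment 3: opening $4,069.82; interest $73.26 → $4,143.08; payment $1,001.97; balance $3,141.11
Installment 4: opening $3,141.11; interest $56.54 → $3,197.65; payment $1,001.97; balance $2,195.68
Installment 5: opening $2,195.68; interest $39.52 → $2,235.20; payment $1,001.97; balance $1,233.23
Installment 6: opening $1,233.23; interest $22.20 → $1,255.43; payment $1,001.97; balance $253.46
Installment 7: opening $253.46; interest $4.56 → $258.02; payment $258.02; balance $0.00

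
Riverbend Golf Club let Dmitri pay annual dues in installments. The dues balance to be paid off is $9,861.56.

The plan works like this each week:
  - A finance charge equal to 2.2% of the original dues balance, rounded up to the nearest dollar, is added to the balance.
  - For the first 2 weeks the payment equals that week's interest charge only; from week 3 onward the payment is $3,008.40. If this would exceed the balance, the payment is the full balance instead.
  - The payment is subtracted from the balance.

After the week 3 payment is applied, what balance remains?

# | Opening | Interest | Payment | End bal
1 | $9,861.56 | $217.00 | $217.00 | $9,861.56
2 | $9,861.56 | $217.00 | $217.00 | $9,861.56
3 | $9,861.56 | $217.00 | $3,008.40 | $7,070.16

$7,070.16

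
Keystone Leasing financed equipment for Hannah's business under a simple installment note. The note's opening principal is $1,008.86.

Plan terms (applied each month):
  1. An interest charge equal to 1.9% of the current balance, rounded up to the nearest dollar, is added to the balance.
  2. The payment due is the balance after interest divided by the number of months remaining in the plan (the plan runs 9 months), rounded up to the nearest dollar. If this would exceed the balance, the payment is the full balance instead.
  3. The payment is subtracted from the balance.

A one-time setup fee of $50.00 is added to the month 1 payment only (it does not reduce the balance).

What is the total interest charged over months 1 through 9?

$106.00

# | Opening | Interest | Payment | Fee | End bal
1 | $1,008.86 | $20.00 | $115.00 | $50.00 | $913.86
2 | $913.86 | $18.00 | $117.00 | — | $814.86
3 | $814.86 | $16.00 | $119.00 | — | $711.86
4 | $711.86 | $14.00 | $121.00 | — | $604.86
5 | $604.86 | $12.00 | $124.00 | — | $492.86
6 | $492.86 | $10.00 | $126.00 | — | $376.86
7 | $376.86 | $8.00 | $129.00 | — | $255.86
8 | $255.86 | $5.00 | $131.00 | — | $129.86
9 | $129.86 | $3.00 | $132.86 | — | $0.00
Total interest: $20.00 + $18.00 + $16.00 + $14.00 + $12.00 + $10.00 + $8.00 + $5.00 + $3.00 = $106.00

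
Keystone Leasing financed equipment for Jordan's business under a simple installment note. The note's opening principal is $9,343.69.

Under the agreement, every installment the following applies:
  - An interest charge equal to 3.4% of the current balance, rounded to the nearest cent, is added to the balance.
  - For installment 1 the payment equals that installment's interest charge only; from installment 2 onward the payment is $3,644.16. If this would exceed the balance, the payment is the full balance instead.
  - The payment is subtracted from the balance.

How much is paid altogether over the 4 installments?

# | Opening | Interest | Payment | End bal
1 | $9,343.69 | $317.69 | $317.69 | $9,343.69
2 | $9,343.69 | $317.69 | $3,644.16 | $6,017.22
3 | $6,017.22 | $204.59 | $3,644.16 | $2,577.65
4 | $2,577.65 | $87.64 | $2,665.29 | $0.00
Total paid: $10,271.30

$10,271.30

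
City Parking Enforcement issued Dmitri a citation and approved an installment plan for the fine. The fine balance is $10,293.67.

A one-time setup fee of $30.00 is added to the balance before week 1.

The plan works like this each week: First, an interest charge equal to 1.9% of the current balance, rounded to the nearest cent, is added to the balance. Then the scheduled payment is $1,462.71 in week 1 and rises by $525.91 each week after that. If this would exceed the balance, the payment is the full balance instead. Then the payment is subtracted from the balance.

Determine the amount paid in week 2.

Week 1: opening $10,323.67; interest $196.15 → $10,519.82; payment $1,462.71; balance $9,057.11
Week 2: opening $9,057.11; interest $172.09 → $9,229.20; payment $1,988.62; balance $7,240.58

$1,988.62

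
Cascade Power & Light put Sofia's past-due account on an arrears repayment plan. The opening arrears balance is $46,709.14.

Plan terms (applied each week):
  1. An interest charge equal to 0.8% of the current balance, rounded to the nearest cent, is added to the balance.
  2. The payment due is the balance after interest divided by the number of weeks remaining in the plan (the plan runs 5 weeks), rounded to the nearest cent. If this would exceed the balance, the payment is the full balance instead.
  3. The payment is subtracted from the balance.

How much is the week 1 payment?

# | Opening | Interest | Payment | End bal
1 | $46,709.14 | $373.67 | $9,416.56 | $37,666.25

$9,416.56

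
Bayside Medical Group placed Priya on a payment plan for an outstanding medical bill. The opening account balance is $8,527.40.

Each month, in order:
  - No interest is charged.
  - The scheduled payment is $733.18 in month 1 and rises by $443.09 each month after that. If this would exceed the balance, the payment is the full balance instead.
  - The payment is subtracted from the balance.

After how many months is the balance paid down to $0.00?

6

# | Opening | Payment | End bal
1 | $8,527.40 | $733.18 | $7,794.22
2 | $7,794.22 | $1,176.27 | $6,617.95
3 | $6,617.95 | $1,619.36 | $4,998.59
4 | $4,998.59 | $2,062.45 | $2,936.14
5 | $2,936.14 | $2,505.54 | $430.60
6 | $430.60 | $430.60 | $0.00
Balance reaches $0.00 in month 6.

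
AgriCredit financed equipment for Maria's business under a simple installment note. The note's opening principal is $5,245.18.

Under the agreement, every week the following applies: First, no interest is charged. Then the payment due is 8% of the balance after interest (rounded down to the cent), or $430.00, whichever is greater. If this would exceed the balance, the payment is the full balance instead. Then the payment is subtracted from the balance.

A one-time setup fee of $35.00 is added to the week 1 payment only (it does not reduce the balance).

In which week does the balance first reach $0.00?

Week 1: $5,245.18 − $430.00 (+ $35.00 fee) → $4,815.18
Week 2: $4,815.18 − $430.00 → $4,385.18
Week 3: $4,385.18 − $430.00 → $3,955.18
Week 4: $3,955.18 − $430.00 → $3,525.18
Week 5: $3,525.18 − $430.00 → $3,095.18
Week 6: $3,095.18 − $430.00 → $2,665.18
Week 7: $2,665.18 − $430.00 → $2,235.18
Week 8: $2,235.18 − $430.00 → $1,805.18
Week 9: $1,805.18 − $430.00 → $1,375.18
Week 10: $1,375.18 − $430.00 → $945.18
Week 11: $945.18 − $430.00 → $515.18
Week 12: $515.18 − $430.00 → $85.18
Week 13: $85.18 − $85.18 → $0.00
Balance reaches $0.00 in week 13.

13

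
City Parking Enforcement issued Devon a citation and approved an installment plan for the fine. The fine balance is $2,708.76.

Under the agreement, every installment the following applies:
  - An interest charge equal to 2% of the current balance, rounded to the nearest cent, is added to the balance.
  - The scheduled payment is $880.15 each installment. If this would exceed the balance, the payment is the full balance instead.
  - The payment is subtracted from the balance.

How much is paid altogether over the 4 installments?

$2,825.03

Installment 1: opening $2,708.76; interest $54.18 → $2,762.94; payment $880.15; balance $1,882.79
Installment 2: opening $1,882.79; interest $37.66 → $1,920.45; payment $880.15; balance $1,040.30
Installment 3: opening $1,040.30; interest $20.81 → $1,061.11; payment $880.15; balance $180.96
Installment 4: opening $180.96; interest $3.62 → $184.58; payment $184.58; balance $0.00
Total paid: $2,825.03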